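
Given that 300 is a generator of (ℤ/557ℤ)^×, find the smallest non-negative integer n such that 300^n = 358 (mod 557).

361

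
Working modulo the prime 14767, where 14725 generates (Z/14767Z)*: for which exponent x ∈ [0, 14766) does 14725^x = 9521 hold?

12509

Baby-step giant-step with m = ceil(sqrt(14766)) = 122.
Baby table (14725^j mod 14767 for j=0..121):
  0:1  1:14725  2:1764  3:14514  4:10626  5:11485  6:4941  7:13983
  8:3394  9:5122  10:6381  11:12571  12:3630  13:9977  14:9209  15:11931
  16:976  17:3309  18:8692  19:4111  20:4542  21:1207  22:8374  23:2700
  24:4736  25:7826  26:10949  27:12686  28:13567  29:6099  30:9648  31:8260
  32:7488  33:10378  34:7134  35:10479  36:2892  37:11439  38:6873  39:6674
  40:265  41:3637  42:9683  43:6790  44:10160  45:1523  46:9869  47:13745
  48:13390  49:13533  50:7527  51:8740  52:2095  53:612  54:3830  55:1577
  56:7601  57:5632  58:14495  59:11424  60:7503  61:9748  62:4060  63:6684
  64:14612  65:6510  66:7153  67:9681  68:6874  69:6632  70:2029  71:3384
  72:5542  73:3508  74:334  75:739  76:13263  77:4100  78:5004  79:11337
  80:11157  81:3950  82:11304  83:12543  84:4806  85:4886  86:1526  87:9743
  88:4270  89:12631  90:1110  91:12448  92:8796  93:14510  94:10794  95:4429
  96:5953  97:1013  98:1755  99:125  100:9517  101:13762  102:12676  103:13987
  104:3226  105:12178  106:5369  107:10774  108:5269  109:207  110:6073  111:10740
  112:6697  113:14066  114:14675  115:3864  116:149  117:8509  118:11797  119:6604
  120:3205  121:13060
Giant step factor: 14725^(-122) ≡ 2752 (mod 14767).
Scan 9521·2752^i mod 14767 for i = 0, 1, …:
  i=0: 9521   i=1: 5134   i=2: 11516   i=3: 2050
  i=4: 606   i=5: 13808   i=6: 4125   i=7: 10944
  i=8: 7975   i=9: 3438     …   i=101: 2138
  i=102: 6510
Match at i=102, j=65: x = 102·122 + 65 = 12509.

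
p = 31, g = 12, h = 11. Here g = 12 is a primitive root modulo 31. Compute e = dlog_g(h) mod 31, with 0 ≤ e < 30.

17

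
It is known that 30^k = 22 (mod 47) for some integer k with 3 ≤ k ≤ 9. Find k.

Compute 30^3 mod 47 = 22, then multiply by 30 repeatedly:
  30^3=22
Found 22 at exponent 3.

3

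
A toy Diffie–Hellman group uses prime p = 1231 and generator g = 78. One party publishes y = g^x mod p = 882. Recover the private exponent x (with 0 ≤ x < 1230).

Baby-step giant-step with m = ceil(sqrt(1230)) = 36.
Baby table (78^j mod 1231 for j=0..35):
  0:1  1:78  2:1160  3:617  4:117  5:509  6:310  7:791
  8:148  9:465  10:571  11:222  12:82  13:241  14:333  15:123
  16:977  17:1115  18:800  19:850  20:1057  21:1200  22:44  23:970
  24:569  25:66  26:224  27:238  28:99  29:336  30:357  31:764
  32:504  33:1151  34:1146  35:756
Giant step factor: 78^(-36) ≡ 318 (mod 1231).
Scan 882·318^i mod 1231 for i = 0, 1, …:
  i=0: 882   i=1: 1039   i=2: 494   i=3: 755
  i=4: 45   i=5: 769   i=6: 804   i=7: 855
  i=8: 1070   i=9: 504
Match at i=9, j=32: x = 9·36 + 32 = 356.

356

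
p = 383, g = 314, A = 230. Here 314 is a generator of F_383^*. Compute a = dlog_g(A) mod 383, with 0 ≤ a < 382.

Baby-step giant-step with m = ceil(sqrt(382)) = 20.
Baby table (314^j mod 383 for j=0..19):
  0:1  1:314  2:165  3:105  4:32  5:90  6:301  7:296
  8:258  9:199  10:57  11:280  12:213  13:240  14:292  15:151
  16:305  17:20  18:152  19:236
Giant step factor: 314^(-20) ≡ 265 (mod 383).
Scan 230·265^i mod 383 for i = 0, 1, …:
  i=0: 230   i=1: 53   i=2: 257   i=3: 314
Match at i=3, j=1: a = 3·20 + 1 = 61.

61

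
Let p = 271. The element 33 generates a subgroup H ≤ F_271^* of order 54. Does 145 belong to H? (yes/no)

145 ∈ ⟨33⟩ iff 145^54 ≡ 1 (mod 271), since |⟨33⟩| = 54.
145^54 mod 271 = 1.
Since 1 = 1, 145 lies in the subgroup.

yes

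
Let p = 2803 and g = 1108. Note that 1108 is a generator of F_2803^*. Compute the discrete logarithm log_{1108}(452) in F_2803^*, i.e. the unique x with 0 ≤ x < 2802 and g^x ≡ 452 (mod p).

Baby-step giant-step with m = ceil(sqrt(2802)) = 53.
Baby table (1108^j mod 2803 for j=0..52):
  0:1  1:1108  2:2753  3:660  4:2500  5:636  6:1135  7:1836
  8:2113  9:699  10:864  11:1489  12:1648  13:1231  14:1690  15:116
  16:2393  17:2609  18:879  19:1291  20:898  21:2722  22:2751  23:1247
  24:2600  25:2119  26:1741  27:564  28:2646  29:2633  30:2244  31:91
  32:2723  33:1056  34:1197  35:457  36:1816  37:2377  38:1699  39:1679
  40:1943  41:140  42:955  43:1409  44:2704  45:2428  46:2147  47:1932
  48:1967  49:1505  50:2558  51:431  52:1038
Giant step factor: 1108^(-53) ≡ 542 (mod 2803).
Scan 452·542^i mod 2803 for i = 0, 1, …:
  i=0: 452   i=1: 1123   i=2: 415   i=3: 690
  i=4: 1181   i=5: 1018   i=6: 2368   i=7: 2485
  i=8: 1430   i=9: 1432     …   i=28: 1050
  i=29: 91
Match at i=29, j=31: x = 29·53 + 31 = 1568.

1568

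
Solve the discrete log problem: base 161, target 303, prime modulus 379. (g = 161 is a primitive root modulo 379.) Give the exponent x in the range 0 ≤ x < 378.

279

Baby-step giant-step with m = ceil(sqrt(378)) = 20.
Baby table (161^j mod 379 for j=0..19):
  0:1  1:161  2:149  3:112  4:219  5:12  6:37  7:272
  8:207  9:354  10:144  11:65  12:232  13:210  14:79  15:212
  16:22  17:131  18:246  19:190
Giant step factor: 161^(-20) ≡ 226 (mod 379).
Scan 303·226^i mod 379 for i = 0, 1, …:
  i=0: 303   i=1: 258   i=2: 321   i=3: 157
  i=4: 235   i=5: 50   i=6: 309   i=7: 98
  i=8: 166   i=9: 374   i=10: 7   i=11: 66
  i=12: 135   i=13: 190
Match at i=13, j=19: x = 13·20 + 19 = 279.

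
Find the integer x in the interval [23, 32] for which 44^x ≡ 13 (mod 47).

27

Compute 44^23 mod 47 = 46, then multiply by 44 repeatedly:
  44^23=46  44^24=3  44^25=38  44^26=27  44^27=13
Found 13 at exponent 27.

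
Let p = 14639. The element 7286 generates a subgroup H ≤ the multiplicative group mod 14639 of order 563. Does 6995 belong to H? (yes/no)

6995 ∈ ⟨7286⟩ iff 6995^563 ≡ 1 (mod 14639), since |⟨7286⟩| = 563.
6995^563 mod 14639 = 6951.
Since 6951 ≠ 1, 6995 does not lie in the subgroup.

no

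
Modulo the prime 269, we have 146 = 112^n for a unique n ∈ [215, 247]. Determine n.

Compute 112^215 mod 269 = 183, then multiply by 112 repeatedly:
  112^215=183  112^216=52  112^217=175  112^218=232  112^219=160
  112^220=166  112^221=31  112^222=244  112^223=159  112^224=54
  112^225=130  112^226=34  112^227=42  112^228=131  112^229=146
Found 146 at exponent 229.

229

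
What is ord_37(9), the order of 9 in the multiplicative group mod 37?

9

The order of 9 must divide p − 1 = 36 = 2^2 · 3^2.
Divisors: 1, 2, 3, 4, 6, 9, 12, 18, 36.
Check each in increasing order: 9^1 ≡ 9;  9^2 ≡ 7;  9^3 ≡ 26;  9^4 ≡ 12;  9^6 ≡ 10;  9^9 ≡ 1.
Smallest exponent giving 1 is 9.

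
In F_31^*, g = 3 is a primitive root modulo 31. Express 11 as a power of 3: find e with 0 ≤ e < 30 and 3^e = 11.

Successive powers of 3 modulo 31:
  3^0=1  3^1=3  3^2=9  3^3=27  3^4=19  3^5=26
  3^6=16  3^7=17  3^8=20  3^9=29  3^10=25  3^11=13
  3^12=8  3^13=24  3^14=10  3^15=30  3^16=28  3^17=22
  3^18=4  3^19=12  3^20=5  3^21=15  3^22=14  3^23=11
So 3^23 ≡ 11 (mod 31), giving e = 23.

23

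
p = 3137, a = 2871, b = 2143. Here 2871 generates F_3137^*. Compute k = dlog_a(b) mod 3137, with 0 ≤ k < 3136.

Baby-step giant-step with m = ceil(sqrt(3136)) = 56.
Baby table (2871^j mod 3137 for j=0..55):
  0:1  1:2871  2:1742  3:904  4:1085  5:3131  6:1596  7:2096
  8:850  9:2901  10:36  11:2972  12:3109  13:1174  14:1416  15:2921
  16:990  17:168  18:2367  19:915  20:1296  21:334  22:2129  23:1483
  24:784  25:1635  26:1133  27:2911  28:513  29:1570  30:2738  31:2613
  32:1356  33:59  34:3128  35:2394  36:7  37:1275  38:2783  39:54
  40:1321  41:3095  42:1761  43:2124  44:2813  45:1485  46:252  47:1982
  48:2941  49:1944  50:501  51:1625  52:656  53:1176  54:884  55:131
Giant step factor: 2871^(-56) ≡ 2517 (mod 3137).
Scan 2143·2517^i mod 3137 for i = 0, 1, …:
  i=0: 2143   i=1: 1428   i=2: 2411   i=3: 1529
  i=4: 2531   i=5: 2417   i=6: 946   i=7: 99
  i=8: 1360   i=9: 653   i=10: 2950   i=11: 3008
  i=12: 1555   i=13: 2096
Match at i=13, j=7: k = 13·56 + 7 = 735.

735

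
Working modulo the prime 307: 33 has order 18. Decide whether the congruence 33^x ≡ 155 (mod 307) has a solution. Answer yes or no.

no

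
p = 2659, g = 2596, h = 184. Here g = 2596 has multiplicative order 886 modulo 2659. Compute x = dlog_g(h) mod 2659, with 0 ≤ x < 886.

Baby-step giant-step with m = ceil(sqrt(886)) = 30.
Baby table (2596^j mod 2659 for j=0..29):
  0:1  1:2596  2:1310  3:2558  4:1045  5:640  6:2224  7:815
  8:1835  9:1391  10:114  11:795  12:436  13:1781  14:2134  15:1167
  16:931  17:2504  18:1788  19:1693  20:2360  21:224  22:1842  23:950
  24:1307  25:88  26:2433  27:943  28:1748  29:1554
Giant step factor: 2596^(-30) ≡ 492 (mod 2659).
Scan 184·492^i mod 2659 for i = 0, 1, …:
  i=0: 184   i=1: 122   i=2: 1526   i=3: 954
  i=4: 1384   i=5: 224
Match at i=5, j=21: x = 5·30 + 21 = 171.

171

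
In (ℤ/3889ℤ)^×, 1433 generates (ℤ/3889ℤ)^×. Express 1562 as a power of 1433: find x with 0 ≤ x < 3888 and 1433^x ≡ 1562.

Baby-step giant-step with m = ceil(sqrt(3888)) = 63.
Baby table (1433^j mod 3889 for j=0..62):
  0:1  1:1433  2:97  3:2886  4:1631  5:3823  6:2647  7:1376
  8:85  9:1246  10:467  11:303  12:2520  13:2168  14:3322  15:290
  16:3336  17:907  18:805  19:2421  20:305  21:1497  22:2362  23:1316
  24:3552  25:3204  26:2312  27:3557  28:2591  29:2797  30:2431  31:2968
  32:2467  33:110  34:2070  35:2892  36:2451  37:516  38:518  39:3384
  40:3578  41:1572  42:945  43:813  44:2218  45:1081  46:1251  47:3743
  48:788  49:1394  50:2545  51:2992  52:1858  53:2438  54:1332  55:3146
  56:867  57:1820  58:2430  59:1535  60:2370  61:1113  62:439
Giant step factor: 1433^(-63) ≡ 330 (mod 3889).
Scan 1562·330^i mod 3889 for i = 0, 1, …:
  i=0: 1562   i=1: 2112   i=2: 829   i=3: 1340
  i=4: 2743   i=5: 2942   i=6: 2499   i=7: 202
  i=8: 547   i=9: 1616     …   i=48: 1804
  i=49: 303
Match at i=49, j=11: x = 49·63 + 11 = 3098.

3098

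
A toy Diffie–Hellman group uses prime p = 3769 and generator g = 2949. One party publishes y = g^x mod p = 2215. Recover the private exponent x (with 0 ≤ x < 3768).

Baby-step giant-step with m = ceil(sqrt(3768)) = 62.
Baby table (2949^j mod 3769 for j=0..61):
  0:1  1:2949  2:1518  3:2779  4:1465  5:1011  6:160  7:715
  8:1664  9:3667  10:722  11:3462  12:2986  13:1330  14:2410  15:2525
  16:2450  17:3646  18:2866  19:1736  20:1162  21:717  22:24  23:2934
  24:2511  25:2623  26:1239  27:1650  28:71  29:2084  30:2246  31:1321
  32:2252  33:170  34:53  35:1768  36:1305  37:296  38:2265  39:817
  40:942  41:205  42:1505  43:2132  44:576  45:2574  46:3729  47:2648
  48:3353  49:1910  50:1704  51:1019  52:1138  53:1552  54:1282  55:311
  56:1272  57:973  58:1168  59:3335  60:1594  61:763
Giant step factor: 2949^(-62) ≡ 628 (mod 3769).
Scan 2215·628^i mod 3769 for i = 0, 1, …:
  i=0: 2215   i=1: 259   i=2: 585   i=3: 1787
  i=4: 2843   i=5: 2667   i=6: 1440   i=7: 3529
  i=8: 40   i=9: 2506     …   i=38: 1323
  i=39: 1664
Match at i=39, j=8: x = 39·62 + 8 = 2426.

2426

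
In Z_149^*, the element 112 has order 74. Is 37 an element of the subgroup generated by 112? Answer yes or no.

yes

37 ∈ ⟨112⟩ iff 37^74 ≡ 1 (mod 149), since |⟨112⟩| = 74.
37^74 mod 149 = 1.
Since 1 = 1, 37 lies in the subgroup.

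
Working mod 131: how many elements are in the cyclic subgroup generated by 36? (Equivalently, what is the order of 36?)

The order of 36 must divide p − 1 = 130 = 2 · 5 · 13.
Divisors: 1, 2, 5, 10, 13, 26, 65, 130.
Check each in increasing order: 36^1 ≡ 36;  36^2 ≡ 117;  36^5 ≡ 113;  36^10 ≡ 62;  36^13 ≡ 61;  36^26 ≡ 53;  36^65 ≡ 1.
Smallest exponent giving 1 is 65.

65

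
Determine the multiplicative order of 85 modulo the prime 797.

The order of 85 must divide p − 1 = 796 = 2^2 · 199.
Divisors: 1, 2, 4, 199, 398, 796.
Check each in increasing order: 85^1 ≡ 85;  85^2 ≡ 52;  85^4 ≡ 313;  85^199 ≡ 215;  85^398 ≡ 796;  85^796 ≡ 1.
Smallest exponent giving 1 is 796.

796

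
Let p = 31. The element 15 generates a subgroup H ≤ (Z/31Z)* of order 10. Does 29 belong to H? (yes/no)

⟨15⟩ has order 10; its elements mod 31 are {1, 2, 4, 8, 15, 16, 23, 27, 29, 30}.
29 is in this set.

yes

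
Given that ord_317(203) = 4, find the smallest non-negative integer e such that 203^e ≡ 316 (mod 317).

2

Successive powers of 203 modulo 317:
  203^0=1  203^1=203  203^2=316
So 203^2 ≡ 316 (mod 317), giving e = 2.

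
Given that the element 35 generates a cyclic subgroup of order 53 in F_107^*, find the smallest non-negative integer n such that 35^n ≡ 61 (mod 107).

6

Baby-step giant-step with m = ceil(sqrt(53)) = 8.
Baby table (35^j mod 107 for j=0..7):
  0:1  1:35  2:48  3:75  4:57  5:69  6:61  7:102
Giant step factor: 35^(-8) ≡ 11 (mod 107).
Scan 61·11^i mod 107 for i = 0, 1, …:
  i=0: 61
Match at i=0, j=6: n = 0·8 + 6 = 6.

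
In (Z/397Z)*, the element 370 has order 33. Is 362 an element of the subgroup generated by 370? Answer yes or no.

yes

362 ∈ ⟨370⟩ iff 362^33 ≡ 1 (mod 397), since |⟨370⟩| = 33.
362^33 mod 397 = 1.
Since 1 = 1, 362 lies in the subgroup.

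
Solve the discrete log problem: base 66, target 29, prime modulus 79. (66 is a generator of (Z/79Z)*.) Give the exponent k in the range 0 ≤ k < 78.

29

Baby-step giant-step with m = ceil(sqrt(78)) = 9.
Baby table (66^j mod 79 for j=0..8):
  0:1  1:66  2:11  3:15  4:42  5:7  6:67  7:77
  8:26
Giant step factor: 66^(-9) ≡ 61 (mod 79).
Scan 29·61^i mod 79 for i = 0, 1, …:
  i=0: 29   i=1: 31   i=2: 74   i=3: 11
Match at i=3, j=2: k = 3·9 + 2 = 29.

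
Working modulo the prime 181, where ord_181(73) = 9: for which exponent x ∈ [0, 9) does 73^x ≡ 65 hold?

4

Successive powers of 73 modulo 181:
  73^0=1  73^1=73  73^2=80  73^3=48  73^4=65
So 73^4 ≡ 65 (mod 181), giving x = 4.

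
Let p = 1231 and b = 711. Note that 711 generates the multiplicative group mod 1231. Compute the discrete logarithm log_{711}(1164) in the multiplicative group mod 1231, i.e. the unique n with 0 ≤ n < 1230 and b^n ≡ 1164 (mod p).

248

Baby-step giant-step with m = ceil(sqrt(1230)) = 36.
Baby table (711^j mod 1231 for j=0..35):
  0:1  1:711  2:811  3:513  4:367  5:1196  6:966  7:1159
  8:510  9:696  10:1225  11:658  12:58  13:615  14:260  15:210
  16:359  17:432  18:633  19:748  20:36  21:976  22:883  23:3
  24:902  25:1202  26:308  27:1101  28:1126  29:436  30:1015  31:299
  32:857  33:1213  34:743  35:174
Giant step factor: 711^(-36) ≡ 820 (mod 1231).
Scan 1164·820^i mod 1231 for i = 0, 1, …:
  i=0: 1164   i=1: 455   i=2: 107   i=3: 339
  i=4: 1005   i=5: 561   i=6: 857
Match at i=6, j=32: n = 6·36 + 32 = 248.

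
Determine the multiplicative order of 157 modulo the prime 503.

The order of 157 must divide p − 1 = 502 = 2 · 251.
Divisors: 1, 2, 251, 502.
Check each in increasing order: 157^1 ≡ 157;  157^2 ≡ 2;  157^251 ≡ 502;  157^502 ≡ 1.
Smallest exponent giving 1 is 502.

502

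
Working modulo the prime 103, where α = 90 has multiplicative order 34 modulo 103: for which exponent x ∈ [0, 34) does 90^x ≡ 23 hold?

6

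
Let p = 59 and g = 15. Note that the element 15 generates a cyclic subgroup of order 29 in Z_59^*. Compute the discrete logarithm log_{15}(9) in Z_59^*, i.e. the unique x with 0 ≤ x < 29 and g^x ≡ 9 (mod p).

8

Successive powers of 15 modulo 59:
  15^0=1  15^1=15  15^2=48  15^3=12  15^4=3  15^5=45
  15^6=26  15^7=36  15^8=9
So 15^8 ≡ 9 (mod 59), giving x = 8.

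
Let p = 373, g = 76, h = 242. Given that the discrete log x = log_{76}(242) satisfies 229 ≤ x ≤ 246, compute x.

235

Compute 76^229 mod 373 = 202, then multiply by 76 repeatedly:
  76^229=202  76^230=59  76^231=8  76^232=235  76^233=329
  76^234=13  76^235=242
Found 242 at exponent 235.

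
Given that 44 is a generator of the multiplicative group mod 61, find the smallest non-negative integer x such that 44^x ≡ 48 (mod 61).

50

Baby-step giant-step with m = ceil(sqrt(60)) = 8.
Baby table (44^j mod 61 for j=0..7):
  0:1  1:44  2:45  3:28  4:12  5:40  6:52  7:31
Giant step factor: 44^(-8) ≡ 25 (mod 61).
Scan 48·25^i mod 61 for i = 0, 1, …:
  i=0: 48   i=1: 41   i=2: 49   i=3: 5
  i=4: 3   i=5: 14   i=6: 45
Match at i=6, j=2: x = 6·8 + 2 = 50.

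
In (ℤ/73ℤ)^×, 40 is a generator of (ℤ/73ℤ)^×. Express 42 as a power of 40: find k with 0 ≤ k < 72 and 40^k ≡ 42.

Baby-step giant-step with m = ceil(sqrt(72)) = 9.
Baby table (40^j mod 73 for j=0..8):
  0:1  1:40  2:67  3:52  4:36  5:53  6:3  7:47
  8:55
Giant step factor: 40^(-9) ≡ 22 (mod 73).
Scan 42·22^i mod 73 for i = 0, 1, …:
  i=0: 42   i=1: 48   i=2: 34   i=3: 18
  i=4: 31   i=5: 25   i=6: 39   i=7: 55
Match at i=7, j=8: k = 7·9 + 8 = 71.

71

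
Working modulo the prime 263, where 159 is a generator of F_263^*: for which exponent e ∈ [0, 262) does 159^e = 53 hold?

231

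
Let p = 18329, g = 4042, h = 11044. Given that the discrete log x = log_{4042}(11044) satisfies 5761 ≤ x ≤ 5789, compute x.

Compute 4042^5761 mod 18329 = 16067, then multiply by 4042 repeatedly:
  4042^5761=16067  4042^5762=3167  4042^5763=7372  4042^5764=12999  4042^5765=11044
Found 11044 at exponent 5765.

5765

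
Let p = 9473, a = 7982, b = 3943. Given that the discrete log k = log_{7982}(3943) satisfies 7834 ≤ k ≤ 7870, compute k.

Compute 7982^7834 mod 9473 = 9185, then multiply by 7982 repeatedly:
  7982^7834=9185  7982^7835=3123  7982^7836=4323  7982^7837=5520  7982^7838=1717
  7982^7839=7136  7982^7840=7876  7982^7841=3404  7982^7842=2164  7982^7843=3769
  7982^7844=7383  7982^7845=9046  7982^7846=1966  7982^7847=5324  7982^7848=290
  7982^7849=3368  7982^7850=8475  7982^7851=757  7982^7852=8073  7982^7853=3340
  7982^7854=2858  7982^7855=1572  7982^7856=5452  7982^7857=8375  7982^7858=7762
  7982^7859=2864  7982^7860=2099  7982^7861=5954  7982^7862=8260  7982^7863=8713
  7982^7864=5873  7982^7865=5882  7982^7866=1936  7982^7867=2689  7982^7868=7253
  7982^7869=3943
Found 3943 at exponent 7869.

7869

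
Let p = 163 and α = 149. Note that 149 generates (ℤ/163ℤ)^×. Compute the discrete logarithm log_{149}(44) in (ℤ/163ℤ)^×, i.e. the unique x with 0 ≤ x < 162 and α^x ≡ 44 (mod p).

155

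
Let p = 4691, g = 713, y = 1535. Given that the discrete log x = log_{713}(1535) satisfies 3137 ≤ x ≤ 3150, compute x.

3141

Compute 713^3137 mod 4691 = 3917, then multiply by 713 repeatedly:
  713^3137=3917  713^3138=1676  713^3139=3474  713^3140=114  713^3141=1535
Found 1535 at exponent 3141.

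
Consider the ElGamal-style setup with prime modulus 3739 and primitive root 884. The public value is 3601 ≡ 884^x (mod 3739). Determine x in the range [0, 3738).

3552

Baby-step giant-step with m = ceil(sqrt(3738)) = 62.
Baby table (884^j mod 3739 for j=0..61):
  0:1  1:884  2:5  3:681  4:25  5:3405  6:125  7:2069
  8:625  9:2867  10:3125  11:3118  12:669  13:634  14:3345  15:3170
  16:1769  17:894  18:1367  19:731  20:3096  21:3655  22:524  23:3319
  24:2620  25:1639  26:1883  27:717  28:1937  29:3585  30:2207  31:2969
  32:3557  33:3628  34:2829  35:3184  36:2928  37:964  38:3423  39:1081
  40:2159  41:1666  42:3317  43:852  44:1629  45:521  46:667  47:2605
  48:3335  49:1808  50:1719  51:1562  52:1117  53:332  54:1846  55:1660
  56:1752  57:822  58:1282  59:371  60:2671  61:1855
Giant step factor: 884^(-62) ≡ 2618 (mod 3739).
Scan 3601·2618^i mod 3739 for i = 0, 1, …:
  i=0: 3601   i=1: 1399   i=2: 2101   i=3: 349
  i=4: 1366   i=5: 1704   i=6: 445   i=7: 2181
  i=8: 405   i=9: 2153     …   i=56: 2487
  i=57: 1367
Match at i=57, j=18: x = 57·62 + 18 = 3552.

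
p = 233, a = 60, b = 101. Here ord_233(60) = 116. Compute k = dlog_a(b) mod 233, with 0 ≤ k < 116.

107

Baby-step giant-step with m = ceil(sqrt(116)) = 11.
Baby table (60^j mod 233 for j=0..10):
  0:1  1:60  2:105  3:9  4:74  5:13  6:81  7:200
  8:117  9:30  10:169
Giant step factor: 60^(-11) ≡ 52 (mod 233).
Scan 101·52^i mod 233 for i = 0, 1, …:
  i=0: 101   i=1: 126   i=2: 28   i=3: 58
  i=4: 220   i=5: 23   i=6: 31   i=7: 214
  i=8: 177   i=9: 117
Match at i=9, j=8: k = 9·11 + 8 = 107.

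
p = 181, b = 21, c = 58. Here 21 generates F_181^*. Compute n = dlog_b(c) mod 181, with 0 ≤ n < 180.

Baby-step giant-step with m = ceil(sqrt(180)) = 14.
Baby table (21^j mod 181 for j=0..13):
  0:1  1:21  2:79  3:30  4:87  5:17  6:176  7:76
  8:148  9:31  10:108  11:96  12:25  13:163
Giant step factor: 21^(-14) ≡ 147 (mod 181).
Scan 58·147^i mod 181 for i = 0, 1, …:
  i=0: 58   i=1: 19   i=2: 78   i=3: 63
  i=4: 30
Match at i=4, j=3: n = 4·14 + 3 = 59.

59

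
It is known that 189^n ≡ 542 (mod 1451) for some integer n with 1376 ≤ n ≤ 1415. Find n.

Compute 189^1376 mod 1451 = 666, then multiply by 189 repeatedly:
  189^1376=666  189^1377=1088  189^1378=1041  189^1379=864  189^1380=784
  189^1381=174  189^1382=964  189^1383=821  189^1384=1363  189^1385=780
  189^1386=869  189^1387=278  189^1388=306  189^1389=1245  189^1390=243
  189^1391=946  189^1392=321  189^1393=1178  189^1394=639  189^1395=338
  189^1396=38  189^1397=1378  189^1398=713  189^1399=1265  189^1400=1121
  189^1401=23  189^1402=1445  189^1403=317  189^1404=422  189^1405=1404
  189^1406=1274  189^1407=1371  189^1408=841  189^1409=790  189^1410=1308
  189^1411=542
Found 542 at exponent 1411.

1411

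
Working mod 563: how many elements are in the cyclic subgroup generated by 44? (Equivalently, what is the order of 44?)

281

The order of 44 must divide p − 1 = 562 = 2 · 281.
Divisors: 1, 2, 281, 562.
Check each in increasing order: 44^1 ≡ 44;  44^2 ≡ 247;  44^281 ≡ 1.
Smallest exponent giving 1 is 281.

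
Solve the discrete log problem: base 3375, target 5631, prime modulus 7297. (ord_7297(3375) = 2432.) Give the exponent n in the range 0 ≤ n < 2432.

1574

Baby-step giant-step with m = ceil(sqrt(2432)) = 50.
Baby table (3375^j mod 7297 for j=0..49):
  0:1  1:3375  2:8  3:5109  4:64  5:4387  6:512  7:5908
  8:4096  9:3482  10:3580  11:5965  12:6749  13:3938  14:2913  15:2316
  16:1413  17:3934  18:4007  19:2284  20:2868  21:3678  22:1053  23:236
  24:1127  25:1888  26:1719  27:510  28:6455  29:4080  30:561  31:3452
  32:4488  33:5725  34:6716  35:2018  36:2649  37:1550  38:6598  39:5103
  40:1705  41:4339  42:6343  43:5524  44:6962  45:410  46:4617  47:3280
  48:451  49:4349
Giant step factor: 3375^(-50) ≡ 3153 (mod 7297).
Scan 5631·3153^i mod 7297 for i = 0, 1, …:
  i=0: 5631   i=1: 942   i=2: 247   i=3: 5309
  i=4: 7256   i=5: 2073   i=6: 5354   i=7: 3201
  i=8: 1002   i=9: 7002     …   i=30: 1787
  i=31: 1127
Match at i=31, j=24: n = 31·50 + 24 = 1574.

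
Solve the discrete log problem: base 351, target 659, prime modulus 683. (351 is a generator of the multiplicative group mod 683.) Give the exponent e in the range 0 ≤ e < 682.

604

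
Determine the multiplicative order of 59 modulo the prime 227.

The order of 59 must divide p − 1 = 226 = 2 · 113.
Divisors: 1, 2, 113, 226.
Check each in increasing order: 59^1 ≡ 59;  59^2 ≡ 76;  59^113 ≡ 1.
Smallest exponent giving 1 is 113.

113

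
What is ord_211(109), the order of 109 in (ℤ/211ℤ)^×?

The order of 109 must divide p − 1 = 210 = 2 · 3 · 5 · 7.
Divisors: 1, 2, 3, 5, 6, 7, 10, 14, 15, 21, 30, 35, 42, 70, 105, 210.
Check each in increasing order: 109^1 ≡ 109;  109^2 ≡ 65;  109^3 ≡ 122;  109^5 ≡ 123;  109^6 ≡ 114;  109^7 ≡ 188;  109^10 ≡ 148;  109^14 ≡ 107;  109^15 ≡ 58;  109^21 ≡ 71;  109^30 ≡ 199;  109^35 ≡ 1.
Smallest exponent giving 1 is 35.

35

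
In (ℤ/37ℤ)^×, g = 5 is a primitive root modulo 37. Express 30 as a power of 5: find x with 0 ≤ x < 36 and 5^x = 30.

10

Successive powers of 5 modulo 37:
  5^0=1  5^1=5  5^2=25  5^3=14  5^4=33  5^5=17
  5^6=11  5^7=18  5^8=16  5^9=6  5^10=30
So 5^10 ≡ 30 (mod 37), giving x = 10.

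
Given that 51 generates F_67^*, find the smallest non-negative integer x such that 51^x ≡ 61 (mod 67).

43

Baby-step giant-step with m = ceil(sqrt(66)) = 9.
Baby table (51^j mod 67 for j=0..8):
  0:1  1:51  2:55  3:58  4:10  5:41  6:14  7:44
  8:33
Giant step factor: 51^(-9) ≡ 42 (mod 67).
Scan 61·42^i mod 67 for i = 0, 1, …:
  i=0: 61   i=1: 16   i=2: 2   i=3: 17
  i=4: 44
Match at i=4, j=7: x = 4·9 + 7 = 43.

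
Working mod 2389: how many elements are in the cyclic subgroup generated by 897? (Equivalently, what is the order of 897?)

The order of 897 must divide p − 1 = 2388 = 2^2 · 3 · 199.
Divisors: 1, 2, 3, 4, 6, 12, 199, 398, 597, 796, 1194, 2388.
Check each in increasing order: 897^1 ≡ 897;  897^2 ≡ 1905;  897^3 ≡ 650;  897^4 ≡ 134;  897^6 ≡ 2036;  897^12 ≡ 381;  897^199 ≡ 285;  897^398 ≡ 2388;  897^597 ≡ 2104;  897^796 ≡ 1.
Smallest exponent giving 1 is 796.

796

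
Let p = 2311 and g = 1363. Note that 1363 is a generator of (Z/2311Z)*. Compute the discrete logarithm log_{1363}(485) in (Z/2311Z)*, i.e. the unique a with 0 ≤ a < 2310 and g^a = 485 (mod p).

1423

Baby-step giant-step with m = ceil(sqrt(2310)) = 49.
Baby table (1363^j mod 2311 for j=0..48):
  0:1  1:1363  2:2036  3:1868  4:1673  5:1653  6:2125  7:692
  8:308  9:1513  10:807  11:2216  12:2242  13:704  14:487  15:524
  16:113  17:1493  18:1279  19:783  20:1858  21:1909  22:2092  23:1933
  24:139  25:2266  26:1062  27:820  28:1447  29:978  30:1878  31:1437
  32:1214  33:6  34:1245  35:661  36:1964  37:794  38:674  39:1195
  40:1841  41:1848  42:2145  43:220  44:1741  45:1897  46:1913  47:611
  48:833
Giant step factor: 1363^(-49) ≡ 876 (mod 2311).
Scan 485·876^i mod 2311 for i = 0, 1, …:
  i=0: 485   i=1: 1947   i=2: 54   i=3: 1084
  i=4: 2074   i=5: 378   i=6: 655   i=7: 652
  i=8: 335   i=9: 2274     …   i=28: 741
  i=29: 2036
Match at i=29, j=2: a = 29·49 + 2 = 1423.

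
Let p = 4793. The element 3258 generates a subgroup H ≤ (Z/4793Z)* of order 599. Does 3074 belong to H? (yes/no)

yes

3074 ∈ ⟨3258⟩ iff 3074^599 ≡ 1 (mod 4793), since |⟨3258⟩| = 599.
3074^599 mod 4793 = 1.
Since 1 = 1, 3074 lies in the subgroup.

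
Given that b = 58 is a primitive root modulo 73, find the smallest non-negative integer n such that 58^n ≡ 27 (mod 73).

Baby-step giant-step with m = ceil(sqrt(72)) = 9.
Baby table (58^j mod 73 for j=0..8):
  0:1  1:58  2:6  3:56  4:36  5:44  6:70  7:45
  8:55
Giant step factor: 58^(-9) ≡ 63 (mod 73).
Scan 27·63^i mod 73 for i = 0, 1, …:
  i=0: 27   i=1: 22   i=2: 72   i=3: 10
  i=4: 46   i=5: 51   i=6: 1
Match at i=6, j=0: n = 6·9 + 0 = 54.

54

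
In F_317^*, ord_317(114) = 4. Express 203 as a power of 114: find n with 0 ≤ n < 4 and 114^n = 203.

3

Successive powers of 114 modulo 317:
  114^0=1  114^1=114  114^2=316  114^3=203
So 114^3 ≡ 203 (mod 317), giving n = 3.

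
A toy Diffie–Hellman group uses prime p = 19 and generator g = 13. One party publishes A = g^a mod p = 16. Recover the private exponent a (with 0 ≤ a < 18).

Successive powers of 13 modulo 19:
  13^0=1  13^1=13  13^2=17  13^3=12  13^4=4  13^5=14
  13^6=11  13^7=10  13^8=16
So 13^8 ≡ 16 (mod 19), giving a = 8.

8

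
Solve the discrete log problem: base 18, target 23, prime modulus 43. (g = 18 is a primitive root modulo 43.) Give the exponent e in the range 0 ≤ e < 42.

2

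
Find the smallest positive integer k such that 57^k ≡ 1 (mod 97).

96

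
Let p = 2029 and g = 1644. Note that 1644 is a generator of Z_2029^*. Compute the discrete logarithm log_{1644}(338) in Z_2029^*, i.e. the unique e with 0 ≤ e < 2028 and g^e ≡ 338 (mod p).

Baby-step giant-step with m = ceil(sqrt(2028)) = 46.
Baby table (1644^j mod 2029 for j=0..45):
  0:1  1:1644  2:108  3:1029  4:1519  5:1566  6:1732  7:721
  8:388  9:766  10:1324  11:1568  12:962  13:937  14:417  15:1775
  16:398  17:974  18:375  19:1713  20:1949  21:365  22:1505  23:869
  24:220  25:518  26:1441  27:1161  28:1424  29:1619  30:1617  31:358
  32:142  33:113  34:1133  35:30  36:624  37:1211  38:435  39:932
  40:313  41:1235  42:1340  43:1495  44:661  45:1169
Giant step factor: 1644^(-46) ≡ 1398 (mod 2029).
Scan 338·1398^i mod 2029 for i = 0, 1, …:
  i=0: 338   i=1: 1796   i=2: 935   i=3: 454
  i=4: 1644
Match at i=4, j=1: e = 4·46 + 1 = 185.

185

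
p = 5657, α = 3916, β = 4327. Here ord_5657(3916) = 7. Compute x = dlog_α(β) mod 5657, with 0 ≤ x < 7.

Successive powers of 3916 modulo 5657:
  3916^0=1  3916^1=3916  3916^2=4586  3916^3=3458  3916^4=4327
So 3916^4 ≡ 4327 (mod 5657), giving x = 4.

4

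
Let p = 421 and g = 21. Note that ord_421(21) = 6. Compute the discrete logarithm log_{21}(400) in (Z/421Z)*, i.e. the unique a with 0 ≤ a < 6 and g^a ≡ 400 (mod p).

4

Successive powers of 21 modulo 421:
  21^0=1  21^1=21  21^2=20  21^3=420  21^4=400
So 21^4 ≡ 400 (mod 421), giving a = 4.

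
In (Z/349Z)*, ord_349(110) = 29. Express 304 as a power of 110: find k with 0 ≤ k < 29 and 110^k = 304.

Successive powers of 110 modulo 349:
  110^0=1  110^1=110  110^2=234  110^3=263  110^4=312  110^5=118
  110^6=67  110^7=41  110^8=322  110^9=171  110^10=313  110^11=228
  110^12=301  110^13=304
So 110^13 ≡ 304 (mod 349), giving k = 13.

13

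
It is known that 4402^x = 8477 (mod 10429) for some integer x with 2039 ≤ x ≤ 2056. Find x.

2040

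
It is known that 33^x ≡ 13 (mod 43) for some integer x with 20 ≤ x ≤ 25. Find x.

Compute 33^20 mod 43 = 13, then multiply by 33 repeatedly:
  33^20=13
Found 13 at exponent 20.

20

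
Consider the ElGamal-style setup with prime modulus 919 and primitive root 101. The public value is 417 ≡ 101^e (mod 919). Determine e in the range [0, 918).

Baby-step giant-step with m = ceil(sqrt(918)) = 31.
Baby table (101^j mod 919 for j=0..30):
  0:1  1:101  2:92  3:102  4:193  5:194  6:295  7:387
  8:489  9:682  10:876  11:252  12:639  13:209  14:891  15:848
  16:181  17:820  18:110  19:82  20:11  21:192  22:93  23:203
  24:285  25:296  26:488  27:581  28:784  29:150  30:446
Giant step factor: 101^(-31) ≡ 674 (mod 919).
Scan 417·674^i mod 919 for i = 0, 1, …:
  i=0: 417   i=1: 763   i=2: 541   i=3: 710
  i=4: 660   i=5: 44   i=6: 248   i=7: 813
  i=8: 238   i=9: 506     …   i=17: 291
  i=18: 387
Match at i=18, j=7: e = 18·31 + 7 = 565.

565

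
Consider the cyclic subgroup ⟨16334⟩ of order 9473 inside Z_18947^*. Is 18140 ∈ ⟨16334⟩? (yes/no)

no

18140 ∈ ⟨16334⟩ iff 18140^9473 ≡ 1 (mod 18947), since |⟨16334⟩| = 9473.
18140^9473 mod 18947 = 18946.
Since 18946 ≠ 1, 18140 does not lie in the subgroup.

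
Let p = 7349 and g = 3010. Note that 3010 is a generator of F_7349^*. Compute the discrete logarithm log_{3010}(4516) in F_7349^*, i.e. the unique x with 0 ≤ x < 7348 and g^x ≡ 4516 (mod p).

Baby-step giant-step with m = ceil(sqrt(7348)) = 86.
Baby table (3010^j mod 7349 for j=0..85):
  0:1  1:3010  2:6132  3:3981  4:3940  5:5463  6:3917  7:2374
  8:2512  9:6348  10:80  11:5632  12:5526  13:2473  14:6542  15:3449
  16:4702  17:6195  18:2537  19:759  20:6400  21:2271  22:1140  23:6766
  24:1581  25:4007  26:1361  27:3217  28:4537  29:1928  30:4919  31:5304
  32:3012  33:4803  34:1547  35:4553  36:5994  37:145  38:2859  39:7260
  40:4023  41:5427  42:5792  43:2092  44:6176  45:4139  46:1835  47:4251
  48:901  49:229  50:5833  51:569  52:373  53:5682  54:1697  55:415
  56:7169  57:2026  58:5939  59:3622  60:3653  61:1426  62:444  63:6271
  64:3478  65:3804  66:298  67:402  68:4784  69:3149  70:5629  71:3845
  72:6124  73:1948  74:6327  75:3011  76:1793  77:2764  78:572  79:2054
  80:2031  81:6291  82:4886  83:1511  84:6428  85:5712
Giant step factor: 3010^(-86) ≡ 683 (mod 7349).
Scan 4516·683^i mod 7349 for i = 0, 1, …:
  i=0: 4516   i=1: 5197   i=2: 7333   i=3: 3770
  i=4: 2760   i=5: 3736   i=6: 1585   i=7: 2252
  i=8: 2175   i=9: 1027     …   i=84: 967
  i=85: 6400
Match at i=85, j=20: x = 85·86 + 20 = 7330.

7330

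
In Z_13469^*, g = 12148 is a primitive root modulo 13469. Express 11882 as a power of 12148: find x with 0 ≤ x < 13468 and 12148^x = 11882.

Baby-step giant-step with m = ceil(sqrt(13468)) = 117.
Baby table (12148^j mod 13469 for j=0..116):
  0:1  1:12148  2:7540  3:6720  4:12420  5:11891  6:10312  7:8476
  8:9412  9:12104  10:11788  11:11685  12:13058  13:4171  14:12399  15:12694
  16:131  17:2046  18:4503  19:4835  20:10740  21:8786  22:3972  23:5898
  24:7293  25:9751  26:8762  27:8738  28:35  29:7641  30:7989  31:6227
  32:3692  33:12115  34:10726  35:342  36:6164  37:6101  38:8510  39:4905
  40:12553  41:11295  42:2957  43:13282  44:4585  45:4265  46:9446  47:7597
  48:12237  49:11192  50:4330  51:4395  52:12813  53:4560  54:10352  55:9512
  56:1225  57:11524  58:10235  59:2441  60:7999  61:6486  62:11747  63:11970
  64:236  65:11500  66:1532  67:10047  68:8347  69:4724  70:9212  71:6924
  72:12316  73:1116  74:7354  75:9984  76:10756  77:1119  78:3391  79:5666
  80:3978  81:11441  82:12126  83:9664  84:2468  85:12739  86:8031  87:4621
  88:10585  89:11506  90:7075  91:1411  92:8260  93:11899  94:13213  95:1451
  96:9296  97:3712  98:12633  99:13367  100:52  101:12122  102:1479  103:12715
  104:12797  105:12227  106:10933  107:9744  108:4540  109:9834  110:6871  111:1515
  112:5566  113:1388  114:11705  115:107  116:6812
Giant step factor: 12148^(-117) ≡ 7814 (mod 13469).
Scan 11882·7814^i mod 13469 for i = 0, 1, …:
  i=0: 11882   i=1: 4131   i=2: 7910   i=3: 12968
  i=4: 4665   i=5: 5196   i=6: 5978   i=7: 1600
  i=8: 3168   i=9: 12199     …   i=91: 5183
  i=92: 12148
Match at i=92, j=1: x = 92·117 + 1 = 10765.

10765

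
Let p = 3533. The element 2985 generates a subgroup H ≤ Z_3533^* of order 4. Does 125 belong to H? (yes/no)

no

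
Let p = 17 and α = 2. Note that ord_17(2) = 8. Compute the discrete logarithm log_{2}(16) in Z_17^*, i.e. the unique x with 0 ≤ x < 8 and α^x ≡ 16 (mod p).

Successive powers of 2 modulo 17:
  2^0=1  2^1=2  2^2=4  2^3=8  2^4=16
So 2^4 ≡ 16 (mod 17), giving x = 4.

4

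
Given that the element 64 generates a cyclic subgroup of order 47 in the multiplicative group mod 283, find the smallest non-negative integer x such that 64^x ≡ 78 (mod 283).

Baby-step giant-step with m = ceil(sqrt(47)) = 7.
Baby table (64^j mod 283 for j=0..6):
  0:1  1:64  2:134  3:86  4:127  5:204  6:38
Giant step factor: 64^(-7) ≡ 251 (mod 283).
Scan 78·251^i mod 283 for i = 0, 1, …:
  i=0: 78   i=1: 51   i=2: 66   i=3: 152
  i=4: 230   i=5: 281   i=6: 64
Match at i=6, j=1: x = 6·7 + 1 = 43.

43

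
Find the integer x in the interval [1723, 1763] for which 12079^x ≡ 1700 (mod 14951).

Compute 12079^1723 mod 14951 = 10236, then multiply by 12079 repeatedly:
  12079^1723=10236  12079^1724=10825  12079^1725=8680  12079^1726=9308  12079^1727=14763
  12079^1728=1700
Found 1700 at exponent 1728.

1728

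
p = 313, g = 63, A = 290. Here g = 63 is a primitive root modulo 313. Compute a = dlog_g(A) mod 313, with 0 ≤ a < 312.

261

Baby-step giant-step with m = ceil(sqrt(312)) = 18.
Baby table (63^j mod 313 for j=0..17):
  0:1  1:63  2:213  3:273  4:297  5:244  6:35  7:14
  8:256  9:165  10:66  11:89  12:286  13:177  14:196  15:141
  16:119  17:298
Giant step factor: 63^(-18) ≡ 52 (mod 313).
Scan 290·52^i mod 313 for i = 0, 1, …:
  i=0: 290   i=1: 56   i=2: 95   i=3: 245
  i=4: 220   i=5: 172   i=6: 180   i=7: 283
  i=8: 5   i=9: 260     …   i=13: 262
  i=14: 165
Match at i=14, j=9: a = 14·18 + 9 = 261.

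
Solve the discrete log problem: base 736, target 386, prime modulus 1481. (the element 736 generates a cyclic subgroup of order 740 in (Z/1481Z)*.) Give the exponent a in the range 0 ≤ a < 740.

285

Baby-step giant-step with m = ceil(sqrt(740)) = 28.
Baby table (736^j mod 1481 for j=0..27):
  0:1  1:736  2:1131  3:94  4:1058  5:1163  6:1431  7:225
  8:1209  9:1224  10:416  11:1090  12:1019  13:598  14:271  15:1002
  16:1415  17:297  18:885  19:1201  20:1260  21:254  22:338  23:1441
  24:180  25:671  26:683  27:629
Giant step factor: 736^(-28) ≡ 107 (mod 1481).
Scan 386·107^i mod 1481 for i = 0, 1, …:
  i=0: 386   i=1: 1315   i=2: 10   i=3: 1070
  i=4: 453   i=5: 1079   i=6: 1416   i=7: 450
  i=8: 758   i=9: 1132   i=10: 1163
Match at i=10, j=5: a = 10·28 + 5 = 285.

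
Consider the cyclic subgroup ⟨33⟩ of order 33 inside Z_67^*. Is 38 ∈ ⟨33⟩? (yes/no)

no

38 ∈ ⟨33⟩ iff 38^33 ≡ 1 (mod 67), since |⟨33⟩| = 33.
38^33 mod 67 = 66.
Since 66 ≠ 1, 38 does not lie in the subgroup.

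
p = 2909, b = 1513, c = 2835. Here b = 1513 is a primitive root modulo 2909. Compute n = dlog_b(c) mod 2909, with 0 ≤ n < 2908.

1428

Baby-step giant-step with m = ceil(sqrt(2908)) = 54.
Baby table (1513^j mod 2909 for j=0..53):
  0:1  1:1513  2:2695  3:2026  4:2161  5:2786  6:77  7:141
  8:976  9:1825  10:584  11:2165  12:111  13:2130  14:2427  15:893
  16:1333  17:892  18:2729  19:1106  20:703  21:1854  22:826  23:1777
  24:685  25:801  26:1769  27:217  28:2513  29:106  30:383  31:588
  32:2399  33:2164  34:1507  35:2344  36:401  37:1641  38:1456  39:815
  40:2588  41:130  42:1787  43:1270  44:1570  45:1666  46:1464  47:1283
  48:876  49:1793  50:1621  51:286  52:2186  53:2794
Giant step factor: 1513^(-54) ≡ 1660 (mod 2909).
Scan 2835·1660^i mod 2909 for i = 0, 1, …:
  i=0: 2835   i=1: 2247   i=2: 682   i=3: 519
  i=4: 476   i=5: 1821   i=6: 409   i=7: 1143
  i=8: 712   i=9: 866     …   i=25: 973
  i=26: 685
Match at i=26, j=24: n = 26·54 + 24 = 1428.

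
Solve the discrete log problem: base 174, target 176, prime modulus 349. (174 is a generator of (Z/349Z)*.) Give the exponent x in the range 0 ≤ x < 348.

Baby-step giant-step with m = ceil(sqrt(348)) = 19.
Baby table (174^j mod 349 for j=0..18):
  0:1  1:174  2:262  3:218  4:240  5:229  6:60  7:319
  8:15  9:167  10:91  11:129  12:110  13:294  14:202  15:248
  16:225  17:62  18:318
Giant step factor: 174^(-19) ≡ 259 (mod 349).
Scan 176·259^i mod 349 for i = 0, 1, …:
  i=0: 176   i=1: 214   i=2: 284   i=3: 266
  i=4: 141   i=5: 223   i=6: 172   i=7: 225
Match at i=7, j=16: x = 7·19 + 16 = 149.

149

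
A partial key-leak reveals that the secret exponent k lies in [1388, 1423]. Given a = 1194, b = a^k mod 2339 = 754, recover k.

Compute 1194^1388 mod 2339 = 245, then multiply by 1194 repeatedly:
  1194^1388=245  1194^1389=155  1194^1390=289  1194^1391=1233  1194^1392=971
  1194^1393=1569  1194^1394=2186  1194^1395=2099  1194^1396=1137  1194^1397=958
  1194^1398=81  1194^1399=815  1194^1400=86  1194^1401=2107  1194^1402=1333
  1194^1403=1082  1194^1404=780  1194^1405=398  1194^1406=395  1194^1407=1491
  1194^1408=275  1194^1409=890  1194^1410=754
Found 754 at exponent 1410.

1410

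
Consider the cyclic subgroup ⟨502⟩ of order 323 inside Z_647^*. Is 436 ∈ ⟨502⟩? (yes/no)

436 ∈ ⟨502⟩ iff 436^323 ≡ 1 (mod 647), since |⟨502⟩| = 323.
436^323 mod 647 = 1.
Since 1 = 1, 436 lies in the subgroup.

yes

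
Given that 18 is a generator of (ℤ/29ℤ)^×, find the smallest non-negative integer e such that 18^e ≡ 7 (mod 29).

24

Successive powers of 18 modulo 29:
  18^0=1  18^1=18  18^2=5  18^3=3  18^4=25  18^5=15
  18^6=9  18^7=17  18^8=16  18^9=27  18^10=22  18^11=19
  18^12=23  18^13=8  18^14=28  18^15=11  18^16=24  18^17=26
  18^18=4  18^19=14  18^20=20  18^21=12  18^22=13  18^23=2
  18^24=7
So 18^24 ≡ 7 (mod 29), giving e = 24.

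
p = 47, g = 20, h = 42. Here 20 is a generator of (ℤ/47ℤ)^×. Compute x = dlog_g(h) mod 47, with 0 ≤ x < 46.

28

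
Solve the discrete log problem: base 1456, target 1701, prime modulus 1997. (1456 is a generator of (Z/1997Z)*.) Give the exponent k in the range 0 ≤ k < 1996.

1341

Baby-step giant-step with m = ceil(sqrt(1996)) = 45.
Baby table (1456^j mod 1997 for j=0..44):
  0:1  1:1456  2:1119  3:1709  4:42  5:1242  6:1067  7:1883
  8:1764  9:242  10:880  11:1203  12:199  13:179  14:1014  15:601
  16:370  17:1527  18:651  19:1278  20:1561  21:230  22:1381  23:1754
  24:1658  25:1672  26:89  27:1776  28:1738  29:329  30:1741  31:703
  32:1104  33:1836  34:1230  35:1568  36:437  37:1226  38:1735  39:1952
  40:381  41:1567  42:978  43:107  44:26
Giant step factor: 1456^(-45) ≡ 1492 (mod 1997).
Scan 1701·1492^i mod 1997 for i = 0, 1, …:
  i=0: 1701   i=1: 1702   i=2: 1197   i=3: 606
  i=4: 1508   i=5: 1314   i=6: 1431   i=7: 259
  i=8: 1007   i=9: 700     …   i=28: 1921
  i=29: 437
Match at i=29, j=36: k = 29·45 + 36 = 1341.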